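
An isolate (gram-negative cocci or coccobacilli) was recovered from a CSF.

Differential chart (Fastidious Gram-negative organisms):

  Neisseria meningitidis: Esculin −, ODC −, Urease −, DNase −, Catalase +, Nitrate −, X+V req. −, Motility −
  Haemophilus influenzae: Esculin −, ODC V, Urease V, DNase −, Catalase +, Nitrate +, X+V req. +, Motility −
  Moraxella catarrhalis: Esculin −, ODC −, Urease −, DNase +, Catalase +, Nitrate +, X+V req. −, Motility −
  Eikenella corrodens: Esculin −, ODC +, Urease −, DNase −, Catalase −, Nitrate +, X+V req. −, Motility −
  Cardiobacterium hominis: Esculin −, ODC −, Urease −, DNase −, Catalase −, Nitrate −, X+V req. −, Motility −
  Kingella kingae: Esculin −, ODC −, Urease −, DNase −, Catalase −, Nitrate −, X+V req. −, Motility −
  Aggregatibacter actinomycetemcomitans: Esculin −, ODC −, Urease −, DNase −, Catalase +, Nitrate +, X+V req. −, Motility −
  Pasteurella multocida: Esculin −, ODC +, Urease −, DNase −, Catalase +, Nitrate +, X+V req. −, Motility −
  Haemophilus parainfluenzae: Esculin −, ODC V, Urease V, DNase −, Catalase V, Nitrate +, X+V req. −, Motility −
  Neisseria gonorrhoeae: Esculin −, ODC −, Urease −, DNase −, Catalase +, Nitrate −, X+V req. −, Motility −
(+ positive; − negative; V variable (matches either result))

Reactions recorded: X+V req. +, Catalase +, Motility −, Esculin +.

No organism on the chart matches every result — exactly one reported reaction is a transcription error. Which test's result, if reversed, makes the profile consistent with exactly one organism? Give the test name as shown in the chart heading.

As reported, no row in the chart matches all 4 reactions.
Reversing X+V req. → still no organism matches.
Reversing Esculin (to −) → unique match: Haemophilus influenzae.
Reversing Motility → still no organism matches.
Reversing Catalase → still no organism matches.

Esculin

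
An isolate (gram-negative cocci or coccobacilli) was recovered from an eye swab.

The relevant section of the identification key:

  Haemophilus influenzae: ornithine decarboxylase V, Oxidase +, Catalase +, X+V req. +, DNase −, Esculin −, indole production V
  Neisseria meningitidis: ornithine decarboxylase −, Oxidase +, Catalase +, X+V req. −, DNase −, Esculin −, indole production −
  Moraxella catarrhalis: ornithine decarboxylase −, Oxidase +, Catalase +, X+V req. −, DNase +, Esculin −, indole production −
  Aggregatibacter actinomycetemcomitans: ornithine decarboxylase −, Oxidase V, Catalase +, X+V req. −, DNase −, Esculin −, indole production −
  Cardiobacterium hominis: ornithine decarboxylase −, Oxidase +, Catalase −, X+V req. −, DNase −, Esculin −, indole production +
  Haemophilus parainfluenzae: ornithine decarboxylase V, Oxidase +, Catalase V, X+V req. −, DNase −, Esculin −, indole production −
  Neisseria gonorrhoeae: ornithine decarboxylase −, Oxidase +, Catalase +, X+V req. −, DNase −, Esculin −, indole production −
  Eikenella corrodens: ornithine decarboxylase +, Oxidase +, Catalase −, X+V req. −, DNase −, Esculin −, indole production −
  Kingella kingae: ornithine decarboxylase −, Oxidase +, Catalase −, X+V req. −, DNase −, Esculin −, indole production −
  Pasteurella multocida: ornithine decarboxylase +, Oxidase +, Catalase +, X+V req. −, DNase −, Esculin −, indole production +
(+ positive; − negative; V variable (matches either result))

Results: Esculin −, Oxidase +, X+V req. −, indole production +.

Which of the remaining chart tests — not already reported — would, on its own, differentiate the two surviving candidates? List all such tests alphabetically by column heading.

X+V req. −: excludes Haemophilus influenzae — 9 left.
Oxidase +: all 9 remaining candidates are consistent.
Esculin −: all 9 remaining candidates are consistent.
indole production +: excludes 7 organisms — 2 left.
Two candidates remain: Cardiobacterium hominis and Pasteurella multocida.
  ornithine decarboxylase: Cardiobacterium hominis −, Pasteurella multocida + — discriminates.
  Catalase: Cardiobacterium hominis −, Pasteurella multocida + — discriminates.
  DNase: − vs − — same for both, does not separate.

Catalase, ornithine decarboxylase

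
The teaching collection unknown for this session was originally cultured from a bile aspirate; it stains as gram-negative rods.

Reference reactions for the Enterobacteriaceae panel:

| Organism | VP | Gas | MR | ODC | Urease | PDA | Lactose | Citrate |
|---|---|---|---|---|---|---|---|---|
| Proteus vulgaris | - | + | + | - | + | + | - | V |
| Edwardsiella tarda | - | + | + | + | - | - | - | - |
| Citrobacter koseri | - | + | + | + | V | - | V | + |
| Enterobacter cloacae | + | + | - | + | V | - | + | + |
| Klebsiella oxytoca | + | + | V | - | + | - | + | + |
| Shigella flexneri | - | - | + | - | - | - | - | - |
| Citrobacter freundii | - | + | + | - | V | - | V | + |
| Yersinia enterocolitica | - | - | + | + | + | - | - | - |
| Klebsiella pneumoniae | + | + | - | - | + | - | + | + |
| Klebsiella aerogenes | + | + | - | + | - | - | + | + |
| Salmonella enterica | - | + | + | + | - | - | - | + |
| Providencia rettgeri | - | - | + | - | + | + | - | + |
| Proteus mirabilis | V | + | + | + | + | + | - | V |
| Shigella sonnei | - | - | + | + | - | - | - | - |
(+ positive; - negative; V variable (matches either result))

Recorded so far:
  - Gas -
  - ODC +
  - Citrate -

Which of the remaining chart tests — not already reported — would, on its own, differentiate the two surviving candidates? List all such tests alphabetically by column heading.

ODC +: excludes 6 organisms — 8 left.
Gas -: excludes 6 organisms — 2 left.
Citrate -: all 2 remaining candidates are consistent.
Two candidates remain: Shigella sonnei and Yersinia enterocolitica.
  VP: - vs - — same for both, does not separate.
  MR: + vs + — same for both, does not separate.
  Urease: Shigella sonnei -, Yersinia enterocolitica + — discriminates.
  PDA: - vs - — same for both, does not separate.
  Lactose: - vs - — same for both, does not separate.

Urease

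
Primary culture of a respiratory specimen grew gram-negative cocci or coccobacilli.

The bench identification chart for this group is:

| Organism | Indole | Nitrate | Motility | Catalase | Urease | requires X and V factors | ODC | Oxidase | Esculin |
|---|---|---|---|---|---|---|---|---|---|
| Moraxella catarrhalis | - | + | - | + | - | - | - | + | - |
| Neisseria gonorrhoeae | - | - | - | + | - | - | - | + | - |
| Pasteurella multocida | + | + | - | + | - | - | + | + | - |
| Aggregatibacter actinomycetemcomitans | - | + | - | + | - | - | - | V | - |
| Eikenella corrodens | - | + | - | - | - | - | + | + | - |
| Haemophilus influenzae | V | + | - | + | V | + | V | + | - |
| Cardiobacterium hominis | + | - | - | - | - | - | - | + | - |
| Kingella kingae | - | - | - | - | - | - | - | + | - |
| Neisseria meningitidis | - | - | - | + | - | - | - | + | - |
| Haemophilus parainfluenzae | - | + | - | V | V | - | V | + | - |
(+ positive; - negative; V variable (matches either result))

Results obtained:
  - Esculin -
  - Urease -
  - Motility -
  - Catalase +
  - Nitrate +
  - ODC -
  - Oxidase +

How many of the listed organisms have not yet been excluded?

4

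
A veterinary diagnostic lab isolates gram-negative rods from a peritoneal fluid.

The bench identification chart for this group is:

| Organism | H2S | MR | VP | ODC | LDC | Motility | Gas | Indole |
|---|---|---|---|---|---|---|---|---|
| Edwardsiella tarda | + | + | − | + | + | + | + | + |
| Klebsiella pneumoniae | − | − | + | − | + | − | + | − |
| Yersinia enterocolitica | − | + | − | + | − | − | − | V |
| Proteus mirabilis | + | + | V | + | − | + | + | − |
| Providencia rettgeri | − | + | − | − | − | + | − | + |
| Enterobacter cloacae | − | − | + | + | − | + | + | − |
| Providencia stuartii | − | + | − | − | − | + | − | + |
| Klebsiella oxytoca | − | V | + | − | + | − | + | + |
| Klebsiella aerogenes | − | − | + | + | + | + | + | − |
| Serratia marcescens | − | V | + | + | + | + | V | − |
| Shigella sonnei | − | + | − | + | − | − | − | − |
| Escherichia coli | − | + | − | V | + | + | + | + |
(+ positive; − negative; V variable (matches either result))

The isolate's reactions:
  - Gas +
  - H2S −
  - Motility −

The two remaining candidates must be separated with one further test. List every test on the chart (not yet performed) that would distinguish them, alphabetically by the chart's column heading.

Motility −: excludes 8 organisms — 4 left.
H2S −: all 4 remaining candidates are consistent.
Gas +: excludes Yersinia enterocolitica, Shigella sonnei — 2 left.
Two candidates remain: Klebsiella oxytoca and Klebsiella pneumoniae.
  MR: V vs − — variable for at least one, does not separate.
  VP: + vs + — same for both, does not separate.
  ODC: − vs − — same for both, does not separate.
  LDC: + vs + — same for both, does not separate.
  Indole: Klebsiella oxytoca +, Klebsiella pneumoniae − — discriminates.

Indole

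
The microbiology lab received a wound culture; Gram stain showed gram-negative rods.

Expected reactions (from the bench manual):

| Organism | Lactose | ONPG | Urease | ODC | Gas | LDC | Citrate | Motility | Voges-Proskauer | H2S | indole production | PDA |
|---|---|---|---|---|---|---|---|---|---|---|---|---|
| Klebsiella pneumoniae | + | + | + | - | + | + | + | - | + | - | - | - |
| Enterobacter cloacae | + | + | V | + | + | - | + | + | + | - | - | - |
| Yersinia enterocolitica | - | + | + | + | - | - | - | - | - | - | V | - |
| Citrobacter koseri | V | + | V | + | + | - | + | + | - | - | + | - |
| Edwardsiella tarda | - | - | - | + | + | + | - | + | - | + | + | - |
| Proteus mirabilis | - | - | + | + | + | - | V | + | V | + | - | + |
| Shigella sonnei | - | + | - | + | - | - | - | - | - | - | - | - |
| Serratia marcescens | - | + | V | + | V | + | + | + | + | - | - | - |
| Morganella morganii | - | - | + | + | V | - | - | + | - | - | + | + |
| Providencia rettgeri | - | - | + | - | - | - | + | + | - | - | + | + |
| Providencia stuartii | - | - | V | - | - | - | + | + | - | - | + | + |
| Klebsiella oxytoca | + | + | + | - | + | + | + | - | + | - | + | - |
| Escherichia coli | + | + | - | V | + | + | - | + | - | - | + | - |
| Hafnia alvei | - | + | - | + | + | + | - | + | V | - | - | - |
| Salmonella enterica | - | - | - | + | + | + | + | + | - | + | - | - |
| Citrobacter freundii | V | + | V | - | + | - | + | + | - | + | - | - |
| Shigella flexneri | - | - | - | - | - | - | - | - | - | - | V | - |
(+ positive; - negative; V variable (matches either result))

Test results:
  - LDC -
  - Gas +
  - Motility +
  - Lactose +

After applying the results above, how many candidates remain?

3

LDC -: excludes 7 organisms — 10 left.
Gas +: excludes 5 organisms — 5 left.
Motility +: all 5 remaining candidates are consistent.
Lactose +: excludes Proteus mirabilis, Morganella morganii — 3 left.
Still consistent: Citrobacter freundii, Citrobacter koseri, Enterobacter cloacae.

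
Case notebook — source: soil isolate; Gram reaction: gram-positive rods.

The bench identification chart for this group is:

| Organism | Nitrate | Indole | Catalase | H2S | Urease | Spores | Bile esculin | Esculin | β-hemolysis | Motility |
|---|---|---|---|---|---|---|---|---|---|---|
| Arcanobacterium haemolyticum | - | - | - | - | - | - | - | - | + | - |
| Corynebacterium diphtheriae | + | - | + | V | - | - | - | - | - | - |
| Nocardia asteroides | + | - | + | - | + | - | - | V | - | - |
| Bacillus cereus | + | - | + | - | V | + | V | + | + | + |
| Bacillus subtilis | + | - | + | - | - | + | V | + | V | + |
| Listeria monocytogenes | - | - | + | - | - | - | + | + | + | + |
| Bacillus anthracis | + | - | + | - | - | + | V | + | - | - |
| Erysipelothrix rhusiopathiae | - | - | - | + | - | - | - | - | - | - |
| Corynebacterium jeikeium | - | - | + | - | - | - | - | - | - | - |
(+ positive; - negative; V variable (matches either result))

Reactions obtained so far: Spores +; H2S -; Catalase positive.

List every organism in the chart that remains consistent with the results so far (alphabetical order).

Spores +: excludes 6 organisms — 3 left.
Catalase +: all 3 remaining candidates are consistent.
H2S -: all 3 remaining candidates are consistent.

Bacillus anthracis, Bacillus cereus, Bacillus subtilis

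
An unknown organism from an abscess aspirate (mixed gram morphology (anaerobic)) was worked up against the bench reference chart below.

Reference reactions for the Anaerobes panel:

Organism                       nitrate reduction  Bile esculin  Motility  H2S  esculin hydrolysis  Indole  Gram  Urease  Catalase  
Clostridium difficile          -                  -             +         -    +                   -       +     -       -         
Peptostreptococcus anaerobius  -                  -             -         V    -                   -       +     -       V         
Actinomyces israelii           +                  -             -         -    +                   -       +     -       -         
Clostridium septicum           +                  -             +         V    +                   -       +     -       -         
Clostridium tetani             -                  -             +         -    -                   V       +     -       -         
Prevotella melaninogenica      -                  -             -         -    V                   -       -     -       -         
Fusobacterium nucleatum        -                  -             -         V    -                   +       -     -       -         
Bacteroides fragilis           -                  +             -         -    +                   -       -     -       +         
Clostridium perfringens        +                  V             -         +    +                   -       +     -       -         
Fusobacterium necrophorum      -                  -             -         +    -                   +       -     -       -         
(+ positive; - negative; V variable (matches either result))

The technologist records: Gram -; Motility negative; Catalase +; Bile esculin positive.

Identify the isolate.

Motility -: excludes Clostridium difficile, Clostridium septicum, Clostridium tetani — 7 left.
Bile esculin +: excludes 5 organisms — 2 left.
Gram -: excludes Clostridium perfringens — 1 left.
Catalase +: the one remaining candidate is consistent.

Bacteroides fragilis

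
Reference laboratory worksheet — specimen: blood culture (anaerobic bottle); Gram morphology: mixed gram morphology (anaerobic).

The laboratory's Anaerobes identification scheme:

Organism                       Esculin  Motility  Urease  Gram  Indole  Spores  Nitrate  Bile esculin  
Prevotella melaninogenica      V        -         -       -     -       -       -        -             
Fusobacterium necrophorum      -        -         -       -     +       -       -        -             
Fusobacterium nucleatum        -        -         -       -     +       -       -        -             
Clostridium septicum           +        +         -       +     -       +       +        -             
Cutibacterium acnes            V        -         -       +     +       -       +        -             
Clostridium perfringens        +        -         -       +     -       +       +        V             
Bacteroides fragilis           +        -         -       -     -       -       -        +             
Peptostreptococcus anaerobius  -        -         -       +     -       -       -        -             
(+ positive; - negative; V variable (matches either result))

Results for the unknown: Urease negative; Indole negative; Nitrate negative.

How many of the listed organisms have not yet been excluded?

3

Nitrate -: excludes Clostridium septicum, Cutibacterium acnes, Clostridium perfringens — 5 left.
Indole -: excludes Fusobacterium necrophorum, Fusobacterium nucleatum — 3 left.
Urease -: all 3 remaining candidates are consistent.
Still consistent: Bacteroides fragilis, Peptostreptococcus anaerobius, Prevotella melaninogenica.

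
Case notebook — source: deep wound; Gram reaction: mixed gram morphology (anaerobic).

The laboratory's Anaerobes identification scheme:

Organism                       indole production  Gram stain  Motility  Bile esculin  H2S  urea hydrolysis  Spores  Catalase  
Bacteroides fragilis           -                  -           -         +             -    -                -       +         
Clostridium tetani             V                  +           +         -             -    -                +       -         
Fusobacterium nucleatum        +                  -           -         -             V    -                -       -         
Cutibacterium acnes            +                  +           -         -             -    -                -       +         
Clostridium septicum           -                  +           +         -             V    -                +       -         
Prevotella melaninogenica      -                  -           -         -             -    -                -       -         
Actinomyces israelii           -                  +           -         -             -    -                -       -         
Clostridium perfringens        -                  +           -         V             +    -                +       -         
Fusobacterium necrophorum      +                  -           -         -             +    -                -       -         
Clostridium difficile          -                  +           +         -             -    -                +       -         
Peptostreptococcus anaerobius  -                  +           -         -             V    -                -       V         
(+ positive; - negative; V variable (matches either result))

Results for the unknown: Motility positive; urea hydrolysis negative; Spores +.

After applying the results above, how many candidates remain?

3

Motility +: excludes 8 organisms — 3 left.
urea hydrolysis -: all 3 remaining candidates are consistent.
Spores +: all 3 remaining candidates are consistent.
Still consistent: Clostridium difficile, Clostridium septicum, Clostridium tetani.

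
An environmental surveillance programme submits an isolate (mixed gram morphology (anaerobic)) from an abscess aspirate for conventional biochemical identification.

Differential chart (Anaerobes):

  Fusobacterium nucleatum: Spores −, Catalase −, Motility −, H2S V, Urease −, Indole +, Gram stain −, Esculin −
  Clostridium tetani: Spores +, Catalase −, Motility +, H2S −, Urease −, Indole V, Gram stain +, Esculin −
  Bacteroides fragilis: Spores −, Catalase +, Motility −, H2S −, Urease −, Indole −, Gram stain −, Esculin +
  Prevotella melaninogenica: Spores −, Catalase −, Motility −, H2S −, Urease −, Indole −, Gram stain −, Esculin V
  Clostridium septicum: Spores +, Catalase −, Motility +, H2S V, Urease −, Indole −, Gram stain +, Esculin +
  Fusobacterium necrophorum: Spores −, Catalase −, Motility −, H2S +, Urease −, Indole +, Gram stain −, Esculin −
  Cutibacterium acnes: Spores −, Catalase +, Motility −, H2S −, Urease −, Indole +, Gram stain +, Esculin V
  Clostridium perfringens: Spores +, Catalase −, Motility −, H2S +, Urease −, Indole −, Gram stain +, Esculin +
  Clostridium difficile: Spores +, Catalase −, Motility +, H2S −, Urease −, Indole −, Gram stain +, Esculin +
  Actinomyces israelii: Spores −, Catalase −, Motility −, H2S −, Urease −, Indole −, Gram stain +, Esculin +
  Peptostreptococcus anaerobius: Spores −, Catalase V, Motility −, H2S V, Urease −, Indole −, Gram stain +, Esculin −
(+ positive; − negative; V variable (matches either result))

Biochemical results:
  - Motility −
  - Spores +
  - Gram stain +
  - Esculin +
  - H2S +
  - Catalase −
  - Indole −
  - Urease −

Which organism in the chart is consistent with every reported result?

Clostridium perfringens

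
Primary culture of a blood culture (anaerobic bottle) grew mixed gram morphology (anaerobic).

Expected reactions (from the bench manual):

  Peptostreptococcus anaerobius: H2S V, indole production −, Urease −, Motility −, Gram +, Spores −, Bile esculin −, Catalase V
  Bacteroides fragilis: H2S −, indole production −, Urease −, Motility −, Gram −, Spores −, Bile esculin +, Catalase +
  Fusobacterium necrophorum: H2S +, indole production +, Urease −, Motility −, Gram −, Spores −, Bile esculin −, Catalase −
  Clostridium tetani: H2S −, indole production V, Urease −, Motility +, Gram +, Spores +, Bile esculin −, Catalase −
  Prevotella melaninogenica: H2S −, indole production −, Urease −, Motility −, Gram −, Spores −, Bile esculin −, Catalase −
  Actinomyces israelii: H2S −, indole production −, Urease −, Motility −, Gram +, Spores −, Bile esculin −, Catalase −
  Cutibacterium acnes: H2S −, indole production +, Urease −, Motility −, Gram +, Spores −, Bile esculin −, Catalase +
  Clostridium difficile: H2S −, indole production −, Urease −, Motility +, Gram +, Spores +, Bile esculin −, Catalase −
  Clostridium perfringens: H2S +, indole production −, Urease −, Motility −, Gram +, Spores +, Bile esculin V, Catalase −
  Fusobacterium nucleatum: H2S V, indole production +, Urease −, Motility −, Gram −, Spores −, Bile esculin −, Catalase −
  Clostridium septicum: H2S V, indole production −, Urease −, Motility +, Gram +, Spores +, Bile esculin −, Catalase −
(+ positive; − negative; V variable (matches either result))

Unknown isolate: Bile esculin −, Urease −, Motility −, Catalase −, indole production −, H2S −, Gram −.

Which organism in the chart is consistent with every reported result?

Prevotella melaninogenica

Catalase −: excludes Bacteroides fragilis, Cutibacterium acnes — 9 left.
H2S −: excludes Fusobacterium necrophorum, Clostridium perfringens — 7 left.
Motility −: excludes Clostridium tetani, Clostridium difficile, Clostridium septicum — 4 left.
Urease −: all 4 remaining candidates are consistent.
indole production −: excludes Fusobacterium nucleatum — 3 left.
Gram −: excludes Peptostreptococcus anaerobius, Actinomyces israelii — 1 left.
Bile esculin −: the one remaining candidate is consistent.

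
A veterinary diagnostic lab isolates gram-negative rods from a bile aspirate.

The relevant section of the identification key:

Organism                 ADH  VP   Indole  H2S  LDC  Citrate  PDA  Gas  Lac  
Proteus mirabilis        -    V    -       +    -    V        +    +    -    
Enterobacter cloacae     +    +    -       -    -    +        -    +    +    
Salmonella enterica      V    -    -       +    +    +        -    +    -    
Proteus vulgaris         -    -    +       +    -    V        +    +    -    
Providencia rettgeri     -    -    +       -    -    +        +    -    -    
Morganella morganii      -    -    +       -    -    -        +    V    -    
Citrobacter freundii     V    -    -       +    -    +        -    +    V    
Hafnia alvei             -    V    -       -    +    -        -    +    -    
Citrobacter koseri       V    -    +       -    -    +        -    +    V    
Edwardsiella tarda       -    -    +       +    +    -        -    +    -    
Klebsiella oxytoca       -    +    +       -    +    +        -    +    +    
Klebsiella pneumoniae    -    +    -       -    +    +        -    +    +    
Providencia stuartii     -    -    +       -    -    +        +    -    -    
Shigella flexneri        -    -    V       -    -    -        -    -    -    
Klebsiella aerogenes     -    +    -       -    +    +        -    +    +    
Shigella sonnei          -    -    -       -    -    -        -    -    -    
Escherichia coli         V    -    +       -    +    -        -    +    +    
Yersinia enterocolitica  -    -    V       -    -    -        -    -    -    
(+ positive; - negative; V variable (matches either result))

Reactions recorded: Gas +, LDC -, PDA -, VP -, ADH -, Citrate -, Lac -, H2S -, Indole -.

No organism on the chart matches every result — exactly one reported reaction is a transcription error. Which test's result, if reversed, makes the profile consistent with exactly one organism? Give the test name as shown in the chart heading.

As reported, no row in the chart matches all 9 reactions.
Reversing Indole → still no organism matches.
Reversing Gas → 3 organisms match (not unique).
Reversing LDC (to +) → unique match: Hafnia alvei.
Reversing Lac → still no organism matches.
Reversing ADH → still no organism matches.
Reversing PDA → still no organism matches.
Reversing H2S → still no organism matches.
Reversing VP → still no organism matches.
Reversing Citrate → still no organism matches.

LDC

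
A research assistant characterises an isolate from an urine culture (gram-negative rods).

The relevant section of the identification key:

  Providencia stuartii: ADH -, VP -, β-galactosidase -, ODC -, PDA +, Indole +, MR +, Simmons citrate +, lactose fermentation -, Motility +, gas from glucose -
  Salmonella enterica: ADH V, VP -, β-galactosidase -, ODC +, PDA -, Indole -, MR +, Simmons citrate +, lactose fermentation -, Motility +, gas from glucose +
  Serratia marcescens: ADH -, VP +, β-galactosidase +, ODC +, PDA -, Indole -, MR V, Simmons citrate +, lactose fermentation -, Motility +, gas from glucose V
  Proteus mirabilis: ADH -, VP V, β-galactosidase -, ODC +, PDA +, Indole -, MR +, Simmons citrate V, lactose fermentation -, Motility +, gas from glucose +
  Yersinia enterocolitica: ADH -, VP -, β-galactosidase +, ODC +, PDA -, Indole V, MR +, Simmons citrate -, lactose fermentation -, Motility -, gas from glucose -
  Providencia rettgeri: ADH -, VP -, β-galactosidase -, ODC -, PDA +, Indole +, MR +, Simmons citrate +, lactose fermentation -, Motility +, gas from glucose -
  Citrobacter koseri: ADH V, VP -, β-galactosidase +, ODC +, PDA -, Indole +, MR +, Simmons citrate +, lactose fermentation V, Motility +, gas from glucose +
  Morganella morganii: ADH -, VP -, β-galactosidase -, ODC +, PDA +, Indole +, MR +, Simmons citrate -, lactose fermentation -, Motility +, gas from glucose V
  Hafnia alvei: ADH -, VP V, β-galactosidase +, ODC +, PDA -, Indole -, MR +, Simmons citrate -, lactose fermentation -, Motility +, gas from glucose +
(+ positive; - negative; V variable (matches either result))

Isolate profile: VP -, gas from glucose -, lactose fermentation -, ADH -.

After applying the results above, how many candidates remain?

4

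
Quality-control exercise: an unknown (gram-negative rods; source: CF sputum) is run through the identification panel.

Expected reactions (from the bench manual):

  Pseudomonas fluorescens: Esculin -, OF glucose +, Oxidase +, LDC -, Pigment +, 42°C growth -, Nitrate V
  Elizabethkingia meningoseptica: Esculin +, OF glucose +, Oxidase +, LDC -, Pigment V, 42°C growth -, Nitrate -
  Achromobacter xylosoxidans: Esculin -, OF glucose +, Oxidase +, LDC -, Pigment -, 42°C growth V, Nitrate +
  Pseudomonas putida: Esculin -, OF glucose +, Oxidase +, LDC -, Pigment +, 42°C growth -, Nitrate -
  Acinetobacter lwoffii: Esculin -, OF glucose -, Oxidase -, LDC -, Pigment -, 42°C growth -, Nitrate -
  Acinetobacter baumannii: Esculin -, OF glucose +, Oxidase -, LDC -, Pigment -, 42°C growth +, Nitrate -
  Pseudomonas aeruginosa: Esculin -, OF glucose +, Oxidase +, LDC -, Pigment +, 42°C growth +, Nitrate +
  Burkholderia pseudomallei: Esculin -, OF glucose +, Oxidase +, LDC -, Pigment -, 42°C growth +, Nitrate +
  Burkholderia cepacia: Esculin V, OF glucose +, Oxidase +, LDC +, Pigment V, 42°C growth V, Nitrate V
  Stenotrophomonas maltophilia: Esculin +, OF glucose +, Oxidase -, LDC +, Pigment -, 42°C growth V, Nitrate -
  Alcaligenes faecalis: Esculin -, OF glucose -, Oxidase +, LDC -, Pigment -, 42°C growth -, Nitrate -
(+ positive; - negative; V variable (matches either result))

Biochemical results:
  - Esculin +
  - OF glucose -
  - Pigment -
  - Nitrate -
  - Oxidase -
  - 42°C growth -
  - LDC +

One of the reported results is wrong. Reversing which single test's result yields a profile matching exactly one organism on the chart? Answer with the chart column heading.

OF glucose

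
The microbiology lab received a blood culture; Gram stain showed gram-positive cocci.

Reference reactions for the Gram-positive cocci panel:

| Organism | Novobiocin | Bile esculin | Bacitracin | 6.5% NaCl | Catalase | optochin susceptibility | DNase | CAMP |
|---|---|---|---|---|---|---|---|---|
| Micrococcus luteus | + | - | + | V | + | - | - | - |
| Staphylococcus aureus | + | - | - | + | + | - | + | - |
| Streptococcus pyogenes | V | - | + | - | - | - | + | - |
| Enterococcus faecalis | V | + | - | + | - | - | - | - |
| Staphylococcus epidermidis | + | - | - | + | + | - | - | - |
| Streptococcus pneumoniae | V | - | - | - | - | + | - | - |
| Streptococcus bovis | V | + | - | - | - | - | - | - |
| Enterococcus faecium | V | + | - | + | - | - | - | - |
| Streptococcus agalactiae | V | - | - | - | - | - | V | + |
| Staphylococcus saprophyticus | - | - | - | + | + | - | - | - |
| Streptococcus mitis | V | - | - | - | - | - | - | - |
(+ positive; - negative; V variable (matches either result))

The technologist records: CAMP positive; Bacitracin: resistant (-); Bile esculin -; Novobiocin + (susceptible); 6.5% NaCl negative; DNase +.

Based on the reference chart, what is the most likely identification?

Streptococcus agalactiae

6.5% NaCl -: excludes 5 organisms — 6 left.
Bacitracin -: excludes Micrococcus luteus, Streptococcus pyogenes — 4 left.
CAMP +: excludes Streptococcus pneumoniae, Streptococcus bovis, Streptococcus mitis — 1 left.
Bile esculin -: the one remaining candidate is consistent.
DNase +: the one remaining candidate is consistent.
Novobiocin +: the one remaining candidate is consistent.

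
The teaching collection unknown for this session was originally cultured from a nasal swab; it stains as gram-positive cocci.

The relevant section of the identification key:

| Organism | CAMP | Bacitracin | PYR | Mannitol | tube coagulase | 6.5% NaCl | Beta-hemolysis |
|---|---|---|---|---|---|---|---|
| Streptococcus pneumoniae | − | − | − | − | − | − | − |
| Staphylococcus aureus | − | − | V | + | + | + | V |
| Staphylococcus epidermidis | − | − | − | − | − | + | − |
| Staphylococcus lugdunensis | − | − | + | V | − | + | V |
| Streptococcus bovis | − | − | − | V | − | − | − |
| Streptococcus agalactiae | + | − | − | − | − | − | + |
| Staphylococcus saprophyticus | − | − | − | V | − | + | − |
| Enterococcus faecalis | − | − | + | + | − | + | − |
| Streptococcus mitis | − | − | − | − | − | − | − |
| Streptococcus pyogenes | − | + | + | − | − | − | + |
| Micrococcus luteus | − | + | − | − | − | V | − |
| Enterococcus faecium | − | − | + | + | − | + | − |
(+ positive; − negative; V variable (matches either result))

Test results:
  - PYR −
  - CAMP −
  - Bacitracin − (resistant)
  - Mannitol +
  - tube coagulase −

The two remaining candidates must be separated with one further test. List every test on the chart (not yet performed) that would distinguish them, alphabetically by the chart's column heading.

CAMP −: excludes Streptococcus agalactiae — 11 left.
Bacitracin −: excludes Streptococcus pyogenes, Micrococcus luteus — 9 left.
tube coagulase −: excludes Staphylococcus aureus — 8 left.
Mannitol +: excludes Streptococcus pneumoniae, Staphylococcus epidermidis, Streptococcus mitis — 5 left.
PYR −: excludes Staphylococcus lugdunensis, Enterococcus faecalis, Enterococcus faecium — 2 left.
Two candidates remain: Staphylococcus saprophyticus and Streptococcus bovis.
  6.5% NaCl: Staphylococcus saprophyticus +, Streptococcus bovis − — discriminates.
  Beta-hemolysis: − vs − — same for both, does not separate.

6.5% NaCl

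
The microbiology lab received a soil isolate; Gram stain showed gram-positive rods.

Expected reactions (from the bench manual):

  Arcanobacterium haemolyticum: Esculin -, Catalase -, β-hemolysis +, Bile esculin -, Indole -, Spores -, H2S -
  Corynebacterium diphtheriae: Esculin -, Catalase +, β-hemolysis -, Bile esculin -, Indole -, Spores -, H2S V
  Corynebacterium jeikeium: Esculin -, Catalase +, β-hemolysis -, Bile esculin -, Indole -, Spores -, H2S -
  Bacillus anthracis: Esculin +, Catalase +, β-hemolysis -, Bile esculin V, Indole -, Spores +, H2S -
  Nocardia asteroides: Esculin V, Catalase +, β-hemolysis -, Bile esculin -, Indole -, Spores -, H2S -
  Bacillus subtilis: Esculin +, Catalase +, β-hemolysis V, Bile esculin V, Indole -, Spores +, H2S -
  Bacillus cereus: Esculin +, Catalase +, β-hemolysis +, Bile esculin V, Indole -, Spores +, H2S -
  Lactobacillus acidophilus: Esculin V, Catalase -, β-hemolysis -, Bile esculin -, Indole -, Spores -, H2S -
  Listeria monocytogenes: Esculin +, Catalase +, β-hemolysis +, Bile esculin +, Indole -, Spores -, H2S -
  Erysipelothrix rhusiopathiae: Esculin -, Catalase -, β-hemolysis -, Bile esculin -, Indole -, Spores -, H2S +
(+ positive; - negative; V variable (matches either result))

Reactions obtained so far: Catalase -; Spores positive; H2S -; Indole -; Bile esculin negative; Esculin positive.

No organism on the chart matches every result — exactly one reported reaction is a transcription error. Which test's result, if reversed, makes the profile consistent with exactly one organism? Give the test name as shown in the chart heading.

Spores

As reported, no row in the chart matches all 6 reactions.
Reversing Spores (to -) → unique match: Lactobacillus acidophilus.
Reversing Bile esculin → still no organism matches.
Reversing H2S → still no organism matches.
Reversing Esculin → still no organism matches.
Reversing Indole → still no organism matches.
Reversing Catalase → 3 organisms match (not unique).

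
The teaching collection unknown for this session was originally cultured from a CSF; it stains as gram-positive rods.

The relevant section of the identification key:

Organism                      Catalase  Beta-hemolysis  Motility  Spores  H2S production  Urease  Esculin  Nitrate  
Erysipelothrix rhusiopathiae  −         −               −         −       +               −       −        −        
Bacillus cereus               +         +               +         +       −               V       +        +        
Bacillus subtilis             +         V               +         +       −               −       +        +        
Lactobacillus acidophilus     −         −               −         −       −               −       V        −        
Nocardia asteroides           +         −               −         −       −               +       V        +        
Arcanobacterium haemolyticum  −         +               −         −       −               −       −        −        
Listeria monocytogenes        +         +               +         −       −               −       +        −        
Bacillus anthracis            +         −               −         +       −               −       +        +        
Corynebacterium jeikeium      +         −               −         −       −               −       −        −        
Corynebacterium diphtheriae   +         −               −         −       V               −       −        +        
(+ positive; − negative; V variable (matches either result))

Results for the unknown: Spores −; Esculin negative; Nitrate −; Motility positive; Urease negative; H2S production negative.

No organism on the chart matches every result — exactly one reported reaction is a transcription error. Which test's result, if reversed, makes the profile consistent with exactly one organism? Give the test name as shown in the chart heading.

As reported, no row in the chart matches all 6 reactions.
Reversing Esculin (to +) → unique match: Listeria monocytogenes.
Reversing H2S production → still no organism matches.
Reversing Spores → still no organism matches.
Reversing Nitrate → still no organism matches.
Reversing Motility → 3 organisms match (not unique).
Reversing Urease → still no organism matches.

Esculin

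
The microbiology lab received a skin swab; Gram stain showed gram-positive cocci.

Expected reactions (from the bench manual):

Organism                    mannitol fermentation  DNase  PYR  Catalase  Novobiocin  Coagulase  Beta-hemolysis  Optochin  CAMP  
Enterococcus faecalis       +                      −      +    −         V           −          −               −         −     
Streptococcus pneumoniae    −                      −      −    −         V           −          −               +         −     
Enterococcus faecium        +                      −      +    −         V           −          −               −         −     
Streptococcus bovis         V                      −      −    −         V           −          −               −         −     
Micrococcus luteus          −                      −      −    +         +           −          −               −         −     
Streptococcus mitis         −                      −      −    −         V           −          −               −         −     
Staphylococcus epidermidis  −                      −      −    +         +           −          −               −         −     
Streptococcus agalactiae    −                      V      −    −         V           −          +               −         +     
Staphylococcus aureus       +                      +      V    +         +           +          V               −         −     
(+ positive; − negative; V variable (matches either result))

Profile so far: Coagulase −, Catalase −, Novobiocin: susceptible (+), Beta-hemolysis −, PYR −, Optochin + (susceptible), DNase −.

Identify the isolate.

PYR −: excludes Enterococcus faecalis, Enterococcus faecium — 7 left.
Novobiocin +: all 7 remaining candidates are consistent.
Catalase −: excludes Micrococcus luteus, Staphylococcus epidermidis, Staphylococcus aureus — 4 left.
Coagulase −: all 4 remaining candidates are consistent.
DNase −: all 4 remaining candidates are consistent.
Beta-hemolysis −: excludes Streptococcus agalactiae — 3 left.
Optochin +: excludes Streptococcus bovis, Streptococcus mitis — 1 left.

Streptococcus pneumoniae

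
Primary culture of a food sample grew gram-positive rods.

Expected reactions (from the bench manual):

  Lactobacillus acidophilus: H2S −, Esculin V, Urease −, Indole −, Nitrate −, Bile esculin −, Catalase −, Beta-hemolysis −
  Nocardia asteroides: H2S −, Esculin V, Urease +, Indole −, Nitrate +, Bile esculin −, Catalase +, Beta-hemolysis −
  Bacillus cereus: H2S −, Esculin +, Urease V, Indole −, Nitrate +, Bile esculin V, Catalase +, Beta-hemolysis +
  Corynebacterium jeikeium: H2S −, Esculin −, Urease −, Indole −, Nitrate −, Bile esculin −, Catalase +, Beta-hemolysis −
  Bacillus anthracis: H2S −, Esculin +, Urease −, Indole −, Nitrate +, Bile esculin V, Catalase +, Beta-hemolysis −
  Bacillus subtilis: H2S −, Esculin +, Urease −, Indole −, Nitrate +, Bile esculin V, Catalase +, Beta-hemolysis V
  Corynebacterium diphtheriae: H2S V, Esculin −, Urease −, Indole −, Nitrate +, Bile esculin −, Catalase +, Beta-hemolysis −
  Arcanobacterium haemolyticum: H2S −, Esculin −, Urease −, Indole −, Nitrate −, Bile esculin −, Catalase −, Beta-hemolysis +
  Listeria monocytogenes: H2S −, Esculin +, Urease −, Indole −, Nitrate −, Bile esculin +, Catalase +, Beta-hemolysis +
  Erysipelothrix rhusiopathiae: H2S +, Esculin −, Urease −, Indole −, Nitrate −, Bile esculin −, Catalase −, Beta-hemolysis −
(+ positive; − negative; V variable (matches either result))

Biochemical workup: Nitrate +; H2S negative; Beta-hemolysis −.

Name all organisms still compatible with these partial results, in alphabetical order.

Nitrate +: excludes 5 organisms — 5 left.
H2S −: all 5 remaining candidates are consistent.
Beta-hemolysis −: excludes Bacillus cereus — 4 left.

Bacillus anthracis, Bacillus subtilis, Corynebacterium diphtheriae, Nocardia asteroides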